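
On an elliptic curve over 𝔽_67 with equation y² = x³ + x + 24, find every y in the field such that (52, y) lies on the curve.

none

x³ + 1x + 24 = 140684 ≡ 51 (mod 67).
51 is a non-residue mod 67; no y exists.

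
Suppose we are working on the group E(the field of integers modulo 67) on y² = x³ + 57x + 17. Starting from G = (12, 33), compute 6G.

Repeated addition: build up to 6G.
2G: tangent at (12, 33): λ = (3·12² + 57)/(2·33) ≡ 20/66. 66⁻¹ ≡ 66 (mod 67), so λ ≡ 20·66 ≡ 47.
  x = λ² - 12 - 12 = 2209 - 24 ≡ 41; y = λ·(12 - 41) - 33 ≡ 11. → (41, 11)
3G: (41, 11) + (12, 33). λ = (33 - 11)/(12 - 41) ≡ 22/38 mod 67. 38⁻¹ ≡ 30 (mod 67), so λ ≡ 57.
  x = λ² - 41 - 12 = 3249 - 53 ≡ 47; y = λ·(41 - 47) - 11 ≡ 49. → (47, 49)
4G: (47, 49) + (12, 33). λ = (33 - 49)/(12 - 47) ≡ 51/32 mod 67. 32⁻¹ ≡ 44 (mod 67), so λ ≡ 33.
  x = λ² - 47 - 12 = 1089 - 59 ≡ 25; y = λ·(47 - 25) - 49 ≡ 7. → (25, 7)
5G: (25, 7) + (12, 33). λ = (33 - 7)/(12 - 25) ≡ 26/54 mod 67. 54⁻¹ ≡ 36 (mod 67), so λ ≡ 65.
  x = λ² - 25 - 12 = 4225 - 37 ≡ 34; y = λ·(25 - 34) - 7 ≡ 11. → (34, 11)
6G: (34, 11) + (12, 33). λ = (33 - 11)/(12 - 34) ≡ 22/45 mod 67. 45⁻¹ ≡ 3 (mod 67), so λ ≡ 66.
  x = λ² - 34 - 12 = 4356 - 46 ≡ 22; y = λ·(34 - 22) - 11 ≡ 44. → (22, 44)

(22, 44)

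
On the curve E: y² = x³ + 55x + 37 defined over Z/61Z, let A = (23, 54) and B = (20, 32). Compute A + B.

(4, 4)

(23, 54) + (20, 32). λ = (32 - 54)/(20 - 23) ≡ 39/58 mod 61. 58⁻¹ ≡ 20 (mod 61), so λ ≡ 48.
  x = λ² - 23 - 20 = 2304 - 43 ≡ 4; y = λ·(23 - 4) - 54 ≡ 4. → (4, 4)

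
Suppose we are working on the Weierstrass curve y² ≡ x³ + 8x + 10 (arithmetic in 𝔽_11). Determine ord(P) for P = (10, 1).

2P: tangent at (10, 1): λ = (3·10² + 8)/(2·1) ≡ 0/2. 2⁻¹ ≡ 6 (mod 11), so λ ≡ 0·6 ≡ 0.
  x = λ² - 10 - 10 = 0 - 20 ≡ 2; y = λ·(10 - 2) - 1 ≡ 10. → (2, 10)
3P: (2, 10) + (10, 1). λ = (1 - 10)/(10 - 2) ≡ 2/8 mod 11. 8⁻¹ ≡ 7 (mod 11) since 8·7 = 56 ≡ 1, so λ ≡ 3.
  x = λ² - 2 - 10 = 9 - 12 ≡ 8; y = λ·(2 - 8) - 10 ≡ 5. → (8, 5)
4P: (8, 5) + (10, 1). λ = (1 - 5)/(10 - 8) ≡ 7/2 mod 11. 2⁻¹ ≡ 6 (mod 11), so λ ≡ 9.
  x = λ² - 8 - 10 = 81 - 18 ≡ 8; y = λ·(8 - 8) - 5 ≡ 6. → (8, 6)
5P: (8, 6) + (10, 1). λ = (1 - 6)/(10 - 8) ≡ 6/2 mod 11. 2⁻¹ ≡ 6 (mod 11) since 2·6 = 12 ≡ 1, so λ ≡ 3.
  x = λ² - 8 - 10 = 9 - 18 ≡ 2; y = λ·(8 - 2) - 6 ≡ 1. → (2, 1)
6P: (2, 1) + (10, 1). λ = (1 - 1)/(10 - 2) ≡ 0/8 mod 11. 8⁻¹ ≡ 7 (mod 11), so λ ≡ 0.
  x = λ² - 2 - 10 = 0 - 12 ≡ 10; y = λ·(2 - 10) - 1 ≡ 10. → (10, 10)
7P: (10, 10) + (10, 1): same x and y₁ ≡ -y₂, so the sum is the point at infinity.
7P = the point at infinity, so the order is 7.

7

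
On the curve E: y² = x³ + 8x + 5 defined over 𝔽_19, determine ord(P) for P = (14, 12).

5

2P: tangent at (14, 12): λ = (3·14² + 8)/(2·12) ≡ 7/5. 5⁻¹ ≡ 4 (mod 19), so λ ≡ 7·4 ≡ 9.
  x = λ² - 14 - 14 = 81 - 28 ≡ 15; y = λ·(14 - 15) - 12 ≡ 17. → (15, 17)
3P: (15, 17) + (14, 12). λ = (12 - 17)/(14 - 15) ≡ 14/18 mod 19. 18⁻¹ ≡ 18 (mod 19) since 18·18 = 324 ≡ 1, so λ ≡ 5.
  x = λ² - 15 - 14 = 25 - 29 ≡ 15; y = λ·(15 - 15) - 17 ≡ 2. → (15, 2)
4P: (15, 2) + (14, 12). λ = (12 - 2)/(14 - 15) ≡ 10/18 mod 19. 18⁻¹ ≡ 18 (mod 19), so λ ≡ 9.
  x = λ² - 15 - 14 = 81 - 29 ≡ 14; y = λ·(15 - 14) - 2 ≡ 7. → (14, 7)
5P: (14, 7) + (14, 12): same x and y₁ ≡ -y₂, so the sum is O.
5P = O, so the order is 5.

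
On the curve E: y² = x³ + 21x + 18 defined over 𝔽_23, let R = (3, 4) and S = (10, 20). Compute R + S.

(11, 4)

(3, 4) + (10, 20). λ = (20 - 4)/(10 - 3) ≡ 16/7 mod 23. 7⁻¹ ≡ 10 (mod 23), so λ ≡ 22.
  x = λ² - 3 - 10 = 484 - 13 ≡ 11; y = λ·(3 - 11) - 4 ≡ 4. → (11, 4)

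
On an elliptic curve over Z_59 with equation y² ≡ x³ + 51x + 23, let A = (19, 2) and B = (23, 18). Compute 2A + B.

(35, 16)

First 2A:
Repeated addition: build up to 2A.
2A: tangent at (19, 2): λ = (3·19² + 51)/(2·2) ≡ 13/4. 4⁻¹ ≡ 15 (mod 59), so λ ≡ 13·15 ≡ 18.
  x = λ² - 19 - 19 = 324 - 38 ≡ 50; y = λ·(19 - 50) - 2 ≡ 30. → (50, 30)
2A = (50, 30).
Finally 2A + B:
(50, 30) + (23, 18). λ = (18 - 30)/(23 - 50) ≡ 47/32 mod 59. 32⁻¹ ≡ 24 (mod 59) since 32·24 = 768 ≡ 1, so λ ≡ 7.
  x = λ² - 50 - 23 = 49 - 73 ≡ 35; y = λ·(50 - 35) - 30 ≡ 16. → (35, 16)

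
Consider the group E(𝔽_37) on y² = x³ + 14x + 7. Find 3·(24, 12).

Write P = (24, 12).
Repeated addition: build up to 3P.
2P: tangent at (24, 12): λ = (3·24² + 14)/(2·12) ≡ 3/24. 24⁻¹ ≡ 17 (mod 37) since 24·17 = 408 ≡ 1, so λ ≡ 3·17 ≡ 14.
  x = λ² - 24 - 24 = 196 - 48 ≡ 0; y = λ·(24 - 0) - 12 ≡ 28. → (0, 28)
3P: (0, 28) + (24, 12). λ = (12 - 28)/(24 - 0) ≡ 21/24 mod 37. 24⁻¹ ≡ 17 (mod 37), so λ ≡ 24.
  x = λ² - 0 - 24 = 576 - 24 ≡ 34; y = λ·(0 - 34) - 28 ≡ 7. → (34, 7)

(34, 7)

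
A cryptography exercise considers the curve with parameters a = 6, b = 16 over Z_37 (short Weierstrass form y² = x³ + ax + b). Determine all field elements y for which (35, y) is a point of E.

12, 25

x³ + 6x + 16 = 43101 ≡ 33 (mod 37).
Square roots of 33 mod 37: 12 and 25 (since 12² = 144 ≡ 33).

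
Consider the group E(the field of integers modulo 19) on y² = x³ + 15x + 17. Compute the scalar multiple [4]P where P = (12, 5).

Repeated addition: build up to 4P.
2P: tangent at (12, 5): λ = (3·12² + 15)/(2·5) ≡ 10/10. 10⁻¹ ≡ 2 (mod 19) since 10·2 = 20 ≡ 1, so λ ≡ 10·2 ≡ 1.
  x = λ² - 12 - 12 = 1 - 24 ≡ 15; y = λ·(12 - 15) - 5 ≡ 11. → (15, 11)
3P: (15, 11) + (12, 5). λ = (5 - 11)/(12 - 15) ≡ 13/16 mod 19. 16⁻¹ ≡ 6 (mod 19), so λ ≡ 2.
  x = λ² - 15 - 12 = 4 - 27 ≡ 15; y = λ·(15 - 15) - 11 ≡ 8. → (15, 8)
4P: (15, 8) + (12, 5). λ = (5 - 8)/(12 - 15) ≡ 16/16 mod 19. 16⁻¹ ≡ 6 (mod 19) since 16·6 = 96 ≡ 1, so λ ≡ 1.
  x = λ² - 15 - 12 = 1 - 27 ≡ 12; y = λ·(15 - 12) - 8 ≡ 14. → (12, 14)

(12, 14)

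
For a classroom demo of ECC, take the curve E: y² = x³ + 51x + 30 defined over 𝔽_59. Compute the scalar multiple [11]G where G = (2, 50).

Repeated addition: build up to 11G.
2G: tangent at (2, 50): λ = (3·2² + 51)/(2·50) ≡ 4/41. 41⁻¹ ≡ 36 (mod 59), so λ ≡ 4·36 ≡ 26.
  x = λ² - 2 - 2 = 676 - 4 ≡ 23; y = λ·(2 - 23) - 50 ≡ 53. → (23, 53)
3G: (23, 53) + (2, 50). λ = (50 - 53)/(2 - 23) ≡ 56/38 mod 59. 38⁻¹ ≡ 14 (mod 59) since 38·14 = 532 ≡ 1, so λ ≡ 17.
  x = λ² - 23 - 2 = 289 - 25 ≡ 28; y = λ·(23 - 28) - 53 ≡ 39. → (28, 39)
4G: (28, 39) + (2, 50). λ = (50 - 39)/(2 - 28) ≡ 11/33 mod 59. 33⁻¹ ≡ 34 (mod 59) since 33·34 = 1122 ≡ 1, so λ ≡ 20.
  x = λ² - 28 - 2 = 400 - 30 ≡ 16; y = λ·(28 - 16) - 39 ≡ 24. → (16, 24)
5G: (16, 24) + (2, 50). λ = (50 - 24)/(2 - 16) ≡ 26/45 mod 59. 45⁻¹ ≡ 21 (mod 59), so λ ≡ 15.
  x = λ² - 16 - 2 = 225 - 18 ≡ 30; y = λ·(16 - 30) - 24 ≡ 2. → (30, 2)
6G: (30, 2) + (2, 50). λ = (50 - 2)/(2 - 30) ≡ 48/31 mod 59. 31⁻¹ ≡ 40 (mod 59), so λ ≡ 32.
  x = λ² - 30 - 2 = 1024 - 32 ≡ 48; y = λ·(30 - 48) - 2 ≡ 12. → (48, 12)
7G: (48, 12) + (2, 50). λ = (50 - 12)/(2 - 48) ≡ 38/13 mod 59. 13⁻¹ ≡ 50 (mod 59) since 13·50 = 650 ≡ 1, so λ ≡ 12.
  x = λ² - 48 - 2 = 144 - 50 ≡ 35; y = λ·(48 - 35) - 12 ≡ 26. → (35, 26)
8G: (35, 26) + (2, 50). λ = (50 - 26)/(2 - 35) ≡ 24/26 mod 59. 26⁻¹ ≡ 25 (mod 59), so λ ≡ 10.
  x = λ² - 35 - 2 = 100 - 37 ≡ 4; y = λ·(35 - 4) - 26 ≡ 48. → (4, 48)
9G: (4, 48) + (2, 50). λ = (50 - 48)/(2 - 4) ≡ 2/57 mod 59. 57⁻¹ ≡ 29 (mod 59), so λ ≡ 58.
  x = λ² - 4 - 2 = 3364 - 6 ≡ 54; y = λ·(4 - 54) - 48 ≡ 2. → (54, 2)
10G: (54, 2) + (2, 50). λ = (50 - 2)/(2 - 54) ≡ 48/7 mod 59. 7⁻¹ ≡ 17 (mod 59), so λ ≡ 49.
  x = λ² - 54 - 2 = 2401 - 56 ≡ 44; y = λ·(54 - 44) - 2 ≡ 16. → (44, 16)
11G: (44, 16) + (2, 50). λ = (50 - 16)/(2 - 44) ≡ 34/17 mod 59. 17⁻¹ ≡ 7 (mod 59), so λ ≡ 2.
  x = λ² - 44 - 2 = 4 - 46 ≡ 17; y = λ·(44 - 17) - 16 ≡ 38. → (17, 38)

(17, 38)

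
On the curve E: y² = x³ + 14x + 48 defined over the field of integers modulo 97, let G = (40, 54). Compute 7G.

Repeated addition: build up to 7G.
2G: tangent at (40, 54): λ = (3·40² + 14)/(2·54) ≡ 61/11. 11⁻¹ ≡ 53 (mod 97), so λ ≡ 61·53 ≡ 32.
  x = λ² - 40 - 40 = 1024 - 80 ≡ 71; y = λ·(40 - 71) - 54 ≡ 21. → (71, 21)
3G: (71, 21) + (40, 54). λ = (54 - 21)/(40 - 71) ≡ 33/66 mod 97. 66⁻¹ ≡ 25 (mod 97) since 66·25 = 1650 ≡ 1, so λ ≡ 49.
  x = λ² - 71 - 40 = 2401 - 111 ≡ 59; y = λ·(71 - 59) - 21 ≡ 82. → (59, 82)
4G: (59, 82) + (40, 54). λ = (54 - 82)/(40 - 59) ≡ 69/78 mod 97. 78⁻¹ ≡ 51 (mod 97), so λ ≡ 27.
  x = λ² - 59 - 40 = 729 - 99 ≡ 48; y = λ·(59 - 48) - 82 ≡ 21. → (48, 21)
5G: (48, 21) + (40, 54). λ = (54 - 21)/(40 - 48) ≡ 33/89 mod 97. 89⁻¹ ≡ 12 (mod 97) since 89·12 = 1068 ≡ 1, so λ ≡ 8.
  x = λ² - 48 - 40 = 64 - 88 ≡ 73; y = λ·(48 - 73) - 21 ≡ 70. → (73, 70)
6G: (73, 70) + (40, 54). λ = (54 - 70)/(40 - 73) ≡ 81/64 mod 97. 64⁻¹ ≡ 47 (mod 97), so λ ≡ 24.
  x = λ² - 73 - 40 = 576 - 113 ≡ 75; y = λ·(73 - 75) - 70 ≡ 76. → (75, 76)
7G: (75, 76) + (40, 54). λ = (54 - 76)/(40 - 75) ≡ 75/62 mod 97. 62⁻¹ ≡ 36 (mod 97), so λ ≡ 81.
  x = λ² - 75 - 40 = 6561 - 115 ≡ 44; y = λ·(75 - 44) - 76 ≡ 10. → (44, 10)

(44, 10)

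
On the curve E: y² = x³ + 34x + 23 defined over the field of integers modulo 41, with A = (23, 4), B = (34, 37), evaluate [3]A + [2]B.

(0, 8)

First 3A:
Repeated addition: build up to 3A.
2A: tangent at (23, 4): λ = (3·23² + 34)/(2·4) ≡ 22/8. 8⁻¹ ≡ 36 (mod 41) since 8·36 = 288 ≡ 1, so λ ≡ 22·36 ≡ 13.
  x = λ² - 23 - 23 = 169 - 46 ≡ 0; y = λ·(23 - 0) - 4 ≡ 8. → (0, 8)
3A: (0, 8) + (23, 4). λ = (4 - 8)/(23 - 0) ≡ 37/23 mod 41. 23⁻¹ ≡ 25 (mod 41) since 23·25 = 575 ≡ 1, so λ ≡ 23.
  x = λ² - 0 - 23 = 529 - 23 ≡ 14; y = λ·(0 - 14) - 8 ≡ 39. → (14, 39)
3A = (14, 39).
Next 2B:
Repeated addition: build up to 2B.
2B: tangent at (34, 37): λ = (3·34² + 34)/(2·37) ≡ 17/33. 33⁻¹ ≡ 5 (mod 41) since 33·5 = 165 ≡ 1, so λ ≡ 17·5 ≡ 3.
  x = λ² - 34 - 34 = 9 - 68 ≡ 23; y = λ·(34 - 23) - 37 ≡ 37. → (23, 37)
2B = (23, 37).
Finally 3A + 2B:
(14, 39) + (23, 37). λ = (37 - 39)/(23 - 14) ≡ 39/9 mod 41. 9⁻¹ ≡ 32 (mod 41) since 9·32 = 288 ≡ 1, so λ ≡ 18.
  x = λ² - 14 - 23 = 324 - 37 ≡ 0; y = λ·(14 - 0) - 39 ≡ 8. → (0, 8)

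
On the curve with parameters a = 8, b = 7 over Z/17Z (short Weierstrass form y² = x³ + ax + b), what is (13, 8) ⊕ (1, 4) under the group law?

(5, 6)

(13, 8) + (1, 4). λ = (4 - 8)/(1 - 13) ≡ 13/5 mod 17. 5⁻¹ ≡ 7 (mod 17), so λ ≡ 6.
  x = λ² - 13 - 1 = 36 - 14 ≡ 5; y = λ·(13 - 5) - 8 ≡ 6. → (5, 6)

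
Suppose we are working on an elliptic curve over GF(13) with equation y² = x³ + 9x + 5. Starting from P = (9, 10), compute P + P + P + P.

Repeated addition: build up to 4P.
2P: tangent at (9, 10): λ = (3·9² + 9)/(2·10) ≡ 5/7. 7⁻¹ ≡ 2 (mod 13) since 7·2 = 14 ≡ 1, so λ ≡ 5·2 ≡ 10.
  x = λ² - 9 - 9 = 100 - 18 ≡ 4; y = λ·(9 - 4) - 10 ≡ 1. → (4, 1)
3P: (4, 1) + (9, 10). λ = (10 - 1)/(9 - 4) ≡ 9/5 mod 13. 5⁻¹ ≡ 8 (mod 13) since 5·8 = 40 ≡ 1, so λ ≡ 7.
  x = λ² - 4 - 9 = 49 - 13 ≡ 10; y = λ·(4 - 10) - 1 ≡ 9. → (10, 9)
4P: (10, 9) + (9, 10). λ = (10 - 9)/(9 - 10) ≡ 1/12 mod 13. 12⁻¹ ≡ 12 (mod 13), so λ ≡ 12.
  x = λ² - 10 - 9 = 144 - 19 ≡ 8; y = λ·(10 - 8) - 9 ≡ 2. → (8, 2)

(8, 2)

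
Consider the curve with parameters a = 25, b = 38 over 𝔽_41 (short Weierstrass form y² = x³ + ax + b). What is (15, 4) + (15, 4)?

(31, 31)

tangent at (15, 4): λ = (3·15² + 25)/(2·4) ≡ 3/8. 8⁻¹ ≡ 36 (mod 41), so λ ≡ 3·36 ≡ 26.
  x = λ² - 15 - 15 = 676 - 30 ≡ 31; y = λ·(15 - 31) - 4 ≡ 31. → (31, 31)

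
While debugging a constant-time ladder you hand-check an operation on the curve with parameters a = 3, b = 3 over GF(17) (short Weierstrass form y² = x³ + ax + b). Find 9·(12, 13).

Write G = (12, 13).
Double-and-add on 9 = (1001)₂. Start with G = (12, 13) for the leading 1-bit.
double: tangent at (12, 13): λ = (3·12² + 3)/(2·13) ≡ 10/9. 9⁻¹ ≡ 2 (mod 17), so λ ≡ 10·2 ≡ 3.
  x = λ² - 12 - 12 = 9 - 24 ≡ 2; y = λ·(12 - 2) - 13 ≡ 0. → (2, 0)
double: (2, 0) + (2, 0): same x and y₁ ≡ -y₂, so the sum is the point at infinity.
double: the point at infinity + the point at infinity = the point at infinity (identity).
add G: the point at infinity + (12, 13) = (12, 13) (identity).

(12, 13)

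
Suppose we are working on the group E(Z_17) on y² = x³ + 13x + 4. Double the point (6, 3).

tangent at (6, 3): λ = (3·6² + 13)/(2·3) ≡ 2/6. 6⁻¹ ≡ 3 (mod 17), so λ ≡ 2·3 ≡ 6.
  x = λ² - 6 - 6 = 36 - 12 ≡ 7; y = λ·(6 - 7) - 3 ≡ 8. → (7, 8)

(7, 8)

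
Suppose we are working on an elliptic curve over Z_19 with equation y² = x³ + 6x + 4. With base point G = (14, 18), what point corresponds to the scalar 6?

Double-and-add on 6 = (110)₂. Start with G = (14, 18) for the leading 1-bit.
double: tangent at (14, 18): λ = (3·14² + 6)/(2·18) ≡ 5/17. 17⁻¹ ≡ 9 (mod 19), so λ ≡ 5·9 ≡ 7.
  x = λ² - 14 - 14 = 49 - 28 ≡ 2; y = λ·(14 - 2) - 18 ≡ 9. → (2, 9)
add G: (2, 9) + (14, 18). λ = (18 - 9)/(14 - 2) ≡ 9/12 mod 19. 12⁻¹ ≡ 8 (mod 19), so λ ≡ 15.
  x = λ² - 2 - 14 = 225 - 16 ≡ 0; y = λ·(2 - 0) - 9 ≡ 2. → (0, 2)
double: tangent at (0, 2): λ = (3·0² + 6)/(2·2) ≡ 6/4. 4⁻¹ ≡ 5 (mod 19) since 4·5 = 20 ≡ 1, so λ ≡ 6·5 ≡ 11.
  x = λ² - 0 - 0 = 121 - 0 ≡ 7; y = λ·(0 - 7) - 2 ≡ 16. → (7, 16)

(7, 16)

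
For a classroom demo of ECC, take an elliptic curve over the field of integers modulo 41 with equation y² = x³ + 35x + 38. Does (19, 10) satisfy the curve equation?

yes

y² = 10² ≡ 18; x³ + 35x + 38 = 7562 ≡ 18 (mod 41). 18 = 18.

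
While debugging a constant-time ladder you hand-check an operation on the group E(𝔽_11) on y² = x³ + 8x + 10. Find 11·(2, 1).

Write P = (2, 1).
Repeated addition: build up to 11P.
2P: tangent at (2, 1): λ = (3·2² + 8)/(2·1) ≡ 9/2. 2⁻¹ ≡ 6 (mod 11), so λ ≡ 9·6 ≡ 10.
  x = λ² - 2 - 2 = 100 - 4 ≡ 8; y = λ·(2 - 8) - 1 ≡ 5. → (8, 5)
3P: (8, 5) + (2, 1). λ = (1 - 5)/(2 - 8) ≡ 7/5 mod 11. 5⁻¹ ≡ 9 (mod 11), so λ ≡ 8.
  x = λ² - 8 - 2 = 64 - 10 ≡ 10; y = λ·(8 - 10) - 5 ≡ 1. → (10, 1)
4P: (10, 1) + (2, 1). λ = (1 - 1)/(2 - 10) ≡ 0/3 mod 11. 3⁻¹ ≡ 4 (mod 11), so λ ≡ 0.
  x = λ² - 10 - 2 = 0 - 12 ≡ 10; y = λ·(10 - 10) - 1 ≡ 10. → (10, 10)
5P: (10, 10) + (2, 1). λ = (1 - 10)/(2 - 10) ≡ 2/3 mod 11. 3⁻¹ ≡ 4 (mod 11), so λ ≡ 8.
  x = λ² - 10 - 2 = 64 - 12 ≡ 8; y = λ·(10 - 8) - 10 ≡ 6. → (8, 6)
6P: (8, 6) + (2, 1). λ = (1 - 6)/(2 - 8) ≡ 6/5 mod 11. 5⁻¹ ≡ 9 (mod 11) since 5·9 = 45 ≡ 1, so λ ≡ 10.
  x = λ² - 8 - 2 = 100 - 10 ≡ 2; y = λ·(8 - 2) - 6 ≡ 10. → (2, 10)
7P: (2, 10) + (2, 1): same x and y₁ ≡ -y₂, so the sum is O.
8P: O + (2, 1) = (2, 1) (identity).
9P: tangent at (2, 1): λ = (3·2² + 8)/(2·1) ≡ 9/2. 2⁻¹ ≡ 6 (mod 11) since 2·6 = 12 ≡ 1, so λ ≡ 9·6 ≡ 10.
  x = λ² - 2 - 2 = 100 - 4 ≡ 8; y = λ·(2 - 8) - 1 ≡ 5. → (8, 5)
10P: (8, 5) + (2, 1). λ = (1 - 5)/(2 - 8) ≡ 7/5 mod 11. 5⁻¹ ≡ 9 (mod 11), so λ ≡ 8.
  x = λ² - 8 - 2 = 64 - 10 ≡ 10; y = λ·(8 - 10) - 5 ≡ 1. → (10, 1)
11P: (10, 1) + (2, 1). λ = (1 - 1)/(2 - 10) ≡ 0/3 mod 11. 3⁻¹ ≡ 4 (mod 11), so λ ≡ 0.
  x = λ² - 10 - 2 = 0 - 12 ≡ 10; y = λ·(10 - 10) - 1 ≡ 10. → (10, 10)

(10, 10)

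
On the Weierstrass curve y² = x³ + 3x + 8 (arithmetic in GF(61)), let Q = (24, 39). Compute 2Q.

(60, 2)

tangent at (24, 39): λ = (3·24² + 3)/(2·39) ≡ 23/17. 17⁻¹ ≡ 18 (mod 61), so λ ≡ 23·18 ≡ 48.
  x = λ² - 24 - 24 = 2304 - 48 ≡ 60; y = λ·(24 - 60) - 39 ≡ 2. → (60, 2)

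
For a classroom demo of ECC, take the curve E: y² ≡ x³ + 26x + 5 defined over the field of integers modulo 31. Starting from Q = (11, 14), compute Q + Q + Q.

Repeated addition: build up to 3Q.
2Q: tangent at (11, 14): λ = (3·11² + 26)/(2·14) ≡ 17/28. 28⁻¹ ≡ 10 (mod 31), so λ ≡ 17·10 ≡ 15.
  x = λ² - 11 - 11 = 225 - 22 ≡ 17; y = λ·(11 - 17) - 14 ≡ 20. → (17, 20)
3Q: (17, 20) + (11, 14). λ = (14 - 20)/(11 - 17) ≡ 25/25 mod 31. 25⁻¹ ≡ 5 (mod 31) since 25·5 = 125 ≡ 1, so λ ≡ 1.
  x = λ² - 17 - 11 = 1 - 28 ≡ 4; y = λ·(17 - 4) - 20 ≡ 24. → (4, 24)

(4, 24)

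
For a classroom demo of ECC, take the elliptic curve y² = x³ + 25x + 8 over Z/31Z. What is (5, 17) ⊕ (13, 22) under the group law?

(5, 17) + (13, 22). λ = (22 - 17)/(13 - 5) ≡ 5/8 mod 31. 8⁻¹ ≡ 4 (mod 31), so λ ≡ 20.
  x = λ² - 5 - 13 = 400 - 18 ≡ 10; y = λ·(5 - 10) - 17 ≡ 7. → (10, 7)

(10, 7)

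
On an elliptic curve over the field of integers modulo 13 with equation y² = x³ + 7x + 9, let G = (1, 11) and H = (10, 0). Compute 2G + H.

First 2G:
Repeated addition: build up to 2G.
2G: tangent at (1, 11): λ = (3·1² + 7)/(2·11) ≡ 10/9. 9⁻¹ ≡ 3 (mod 13) since 9·3 = 27 ≡ 1, so λ ≡ 10·3 ≡ 4.
  x = λ² - 1 - 1 = 16 - 2 ≡ 1; y = λ·(1 - 1) - 11 ≡ 2. → (1, 2)
2G = (1, 2).
Finally 2G + H:
(1, 2) + (10, 0). λ = (0 - 2)/(10 - 1) ≡ 11/9 mod 13. 9⁻¹ ≡ 3 (mod 13) since 9·3 = 27 ≡ 1, so λ ≡ 7.
  x = λ² - 1 - 10 = 49 - 11 ≡ 12; y = λ·(1 - 12) - 2 ≡ 12. → (12, 12)

(12, 12)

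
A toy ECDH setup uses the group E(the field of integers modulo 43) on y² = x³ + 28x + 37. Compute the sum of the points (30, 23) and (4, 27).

(30, 23) + (4, 27). λ = (27 - 23)/(4 - 30) ≡ 4/17 mod 43. 17⁻¹ ≡ 38 (mod 43), so λ ≡ 23.
  x = λ² - 30 - 4 = 529 - 34 ≡ 22; y = λ·(30 - 22) - 23 ≡ 32. → (22, 32)

(22, 32)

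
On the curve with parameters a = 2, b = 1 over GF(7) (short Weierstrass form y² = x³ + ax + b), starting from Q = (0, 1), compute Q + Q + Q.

Repeated addition: build up to 3Q.
2Q: tangent at (0, 1): λ = (3·0² + 2)/(2·1) ≡ 2/2. 2⁻¹ ≡ 4 (mod 7), so λ ≡ 2·4 ≡ 1.
  x = λ² - 0 - 0 = 1 - 0 ≡ 1; y = λ·(0 - 1) - 1 ≡ 5. → (1, 5)
3Q: (1, 5) + (0, 1). λ = (1 - 5)/(0 - 1) ≡ 3/6 mod 7. 6⁻¹ ≡ 6 (mod 7), so λ ≡ 4.
  x = λ² - 1 - 0 = 16 - 1 ≡ 1; y = λ·(1 - 1) - 5 ≡ 2. → (1, 2)

(1, 2)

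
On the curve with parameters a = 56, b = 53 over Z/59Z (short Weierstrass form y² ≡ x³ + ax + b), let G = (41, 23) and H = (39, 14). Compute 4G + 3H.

First 4G:
Repeated addition: build up to 4G.
2G: tangent at (41, 23): λ = (3·41² + 56)/(2·23) ≡ 25/46. 46⁻¹ ≡ 9 (mod 59), so λ ≡ 25·9 ≡ 48.
  x = λ² - 41 - 41 = 2304 - 82 ≡ 39; y = λ·(41 - 39) - 23 ≡ 14. → (39, 14)
3G: (39, 14) + (41, 23). λ = (23 - 14)/(41 - 39) ≡ 9/2 mod 59. 2⁻¹ ≡ 30 (mod 59), so λ ≡ 34.
  x = λ² - 39 - 41 = 1156 - 80 ≡ 14; y = λ·(39 - 14) - 14 ≡ 10. → (14, 10)
4G: (14, 10) + (41, 23). λ = (23 - 10)/(41 - 14) ≡ 13/27 mod 59. 27⁻¹ ≡ 35 (mod 59) since 27·35 = 945 ≡ 1, so λ ≡ 42.
  x = λ² - 14 - 41 = 1764 - 55 ≡ 57; y = λ·(14 - 57) - 10 ≡ 13. → (57, 13)
4G = (57, 13).
Next 3H:
Repeated addition: build up to 3H.
2H: tangent at (39, 14): λ = (3·39² + 56)/(2·14) ≡ 17/28. 28⁻¹ ≡ 19 (mod 59), so λ ≡ 17·19 ≡ 28.
  x = λ² - 39 - 39 = 784 - 78 ≡ 57; y = λ·(39 - 57) - 14 ≡ 13. → (57, 13)
3H: (57, 13) + (39, 14). λ = (14 - 13)/(39 - 57) ≡ 1/41 mod 59. 41⁻¹ ≡ 36 (mod 59) since 41·36 = 1476 ≡ 1, so λ ≡ 36.
  x = λ² - 57 - 39 = 1296 - 96 ≡ 20; y = λ·(57 - 20) - 13 ≡ 21. → (20, 21)
3H = (20, 21).
Finally 4G + 3H:
(57, 13) + (20, 21). λ = (21 - 13)/(20 - 57) ≡ 8/22 mod 59. 22⁻¹ ≡ 51 (mod 59) since 22·51 = 1122 ≡ 1, so λ ≡ 54.
  x = λ² - 57 - 20 = 2916 - 77 ≡ 7; y = λ·(57 - 7) - 13 ≡ 32. → (7, 32)

(7, 32)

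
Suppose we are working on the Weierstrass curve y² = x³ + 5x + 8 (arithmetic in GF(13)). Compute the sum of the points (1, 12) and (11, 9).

(1, 12) + (11, 9). λ = (9 - 12)/(11 - 1) ≡ 10/10 mod 13. 10⁻¹ ≡ 4 (mod 13), so λ ≡ 1.
  x = λ² - 1 - 11 = 1 - 12 ≡ 2; y = λ·(1 - 2) - 12 ≡ 0. → (2, 0)

(2, 0)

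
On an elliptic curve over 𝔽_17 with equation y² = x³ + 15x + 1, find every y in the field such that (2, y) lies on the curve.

none

x³ + 15x + 1 = 39 ≡ 5 (mod 17).
5 is a non-residue mod 17; no y exists.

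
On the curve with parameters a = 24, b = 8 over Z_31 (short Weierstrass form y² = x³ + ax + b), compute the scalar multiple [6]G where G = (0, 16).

(3, 13)

Double-and-add on 6 = (110)₂. Start with G = (0, 16) for the leading 1-bit.
double: tangent at (0, 16): λ = (3·0² + 24)/(2·16) ≡ 24/1. 1⁻¹ ≡ 1 (mod 31) since 1·1 = 1 ≡ 1, so λ ≡ 24·1 ≡ 24.
  x = λ² - 0 - 0 = 576 - 0 ≡ 18; y = λ·(0 - 18) - 16 ≡ 17. → (18, 17)
add G: (18, 17) + (0, 16). λ = (16 - 17)/(0 - 18) ≡ 30/13 mod 31. 13⁻¹ ≡ 12 (mod 31), so λ ≡ 19.
  x = λ² - 18 - 0 = 361 - 18 ≡ 2; y = λ·(18 - 2) - 17 ≡ 8. → (2, 8)
double: tangent at (2, 8): λ = (3·2² + 24)/(2·8) ≡ 5/16. 16⁻¹ ≡ 2 (mod 31), so λ ≡ 5·2 ≡ 10.
  x = λ² - 2 - 2 = 100 - 4 ≡ 3; y = λ·(2 - 3) - 8 ≡ 13. → (3, 13)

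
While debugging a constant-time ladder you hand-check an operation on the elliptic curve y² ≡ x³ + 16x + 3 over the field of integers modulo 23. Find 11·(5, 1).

(21, 3)

Write P = (5, 1).
Repeated addition: build up to 11P.
2P: tangent at (5, 1): λ = (3·5² + 16)/(2·1) ≡ 22/2. 2⁻¹ ≡ 12 (mod 23), so λ ≡ 22·12 ≡ 11.
  x = λ² - 5 - 5 = 121 - 10 ≡ 19; y = λ·(5 - 19) - 1 ≡ 6. → (19, 6)
3P: (19, 6) + (5, 1). λ = (1 - 6)/(5 - 19) ≡ 18/9 mod 23. 9⁻¹ ≡ 18 (mod 23) since 9·18 = 162 ≡ 1, so λ ≡ 2.
  x = λ² - 19 - 5 = 4 - 24 ≡ 3; y = λ·(19 - 3) - 6 ≡ 3. → (3, 3)
4P: (3, 3) + (5, 1). λ = (1 - 3)/(5 - 3) ≡ 21/2 mod 23. 2⁻¹ ≡ 12 (mod 23) since 2·12 = 24 ≡ 1, so λ ≡ 22.
  x = λ² - 3 - 5 = 484 - 8 ≡ 16; y = λ·(3 - 16) - 3 ≡ 10. → (16, 10)
5P: (16, 10) + (5, 1). λ = (1 - 10)/(5 - 16) ≡ 14/12 mod 23. 12⁻¹ ≡ 2 (mod 23), so λ ≡ 5.
  x = λ² - 16 - 5 = 25 - 21 ≡ 4; y = λ·(16 - 4) - 10 ≡ 4. → (4, 4)
6P: (4, 4) + (5, 1). λ = (1 - 4)/(5 - 4) ≡ 20/1 mod 23. 1⁻¹ ≡ 1 (mod 23) since 1·1 = 1 ≡ 1, so λ ≡ 20.
  x = λ² - 4 - 5 = 400 - 9 ≡ 0; y = λ·(4 - 0) - 4 ≡ 7. → (0, 7)
7P: (0, 7) + (5, 1). λ = (1 - 7)/(5 - 0) ≡ 17/5 mod 23. 5⁻¹ ≡ 14 (mod 23) since 5·14 = 70 ≡ 1, so λ ≡ 8.
  x = λ² - 0 - 5 = 64 - 5 ≡ 13; y = λ·(0 - 13) - 7 ≡ 4. → (13, 4)
8P: (13, 4) + (5, 1). λ = (1 - 4)/(5 - 13) ≡ 20/15 mod 23. 15⁻¹ ≡ 20 (mod 23) since 15·20 = 300 ≡ 1, so λ ≡ 9.
  x = λ² - 13 - 5 = 81 - 18 ≡ 17; y = λ·(13 - 17) - 4 ≡ 6. → (17, 6)
9P: (17, 6) + (5, 1). λ = (1 - 6)/(5 - 17) ≡ 18/11 mod 23. 11⁻¹ ≡ 21 (mod 23), so λ ≡ 10.
  x = λ² - 17 - 5 = 100 - 22 ≡ 9; y = λ·(17 - 9) - 6 ≡ 5. → (9, 5)
10P: (9, 5) + (5, 1). λ = (1 - 5)/(5 - 9) ≡ 19/19 mod 23. 19⁻¹ ≡ 17 (mod 23) since 19·17 = 323 ≡ 1, so λ ≡ 1.
  x = λ² - 9 - 5 = 1 - 14 ≡ 10; y = λ·(9 - 10) - 5 ≡ 17. → (10, 17)
11P: (10, 17) + (5, 1). λ = (1 - 17)/(5 - 10) ≡ 7/18 mod 23. 18⁻¹ ≡ 9 (mod 23), so λ ≡ 17.
  x = λ² - 10 - 5 = 289 - 15 ≡ 21; y = λ·(10 - 21) - 17 ≡ 3. → (21, 3)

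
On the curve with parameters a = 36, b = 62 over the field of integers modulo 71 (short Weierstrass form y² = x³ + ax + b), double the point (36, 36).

(5, 56)

tangent at (36, 36): λ = (3·36² + 36)/(2·36) ≡ 19/1. 1⁻¹ ≡ 1 (mod 71), so λ ≡ 19·1 ≡ 19.
  x = λ² - 36 - 36 = 361 - 72 ≡ 5; y = λ·(36 - 5) - 36 ≡ 56. → (5, 56)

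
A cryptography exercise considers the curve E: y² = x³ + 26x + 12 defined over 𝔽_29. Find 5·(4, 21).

(6, 23)

Write Q = (4, 21).
Double-and-add on 5 = (101)₂. Start with Q = (4, 21) for the leading 1-bit.
double: tangent at (4, 21): λ = (3·4² + 26)/(2·21) ≡ 16/13. 13⁻¹ ≡ 9 (mod 29), so λ ≡ 16·9 ≡ 28.
  x = λ² - 4 - 4 = 784 - 8 ≡ 22; y = λ·(4 - 22) - 21 ≡ 26. → (22, 26)
double: tangent at (22, 26): λ = (3·22² + 26)/(2·26) ≡ 28/23. 23⁻¹ ≡ 24 (mod 29) since 23·24 = 552 ≡ 1, so λ ≡ 28·24 ≡ 5.
  x = λ² - 22 - 22 = 25 - 44 ≡ 10; y = λ·(22 - 10) - 26 ≡ 5. → (10, 5)
add Q: (10, 5) + (4, 21). λ = (21 - 5)/(4 - 10) ≡ 16/23 mod 29. 23⁻¹ ≡ 24 (mod 29) since 23·24 = 552 ≡ 1, so λ ≡ 7.
  x = λ² - 10 - 4 = 49 - 14 ≡ 6; y = λ·(10 - 6) - 5 ≡ 23. → (6, 23)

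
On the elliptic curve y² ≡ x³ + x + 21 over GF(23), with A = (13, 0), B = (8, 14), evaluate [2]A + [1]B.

(8, 14)

First 2A:
Repeated addition: build up to 2A.
2A: (13, 0) + (13, 0): same x and y₁ ≡ -y₂, so the sum is O.
2A = O.
Finally 2A + B:
O + (8, 14) = (8, 14) (identity).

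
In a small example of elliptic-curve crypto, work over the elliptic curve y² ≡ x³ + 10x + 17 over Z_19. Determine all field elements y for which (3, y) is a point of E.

x³ + 10x + 17 = 74 ≡ 17 (mod 19).
Square roots of 17 mod 19: 6 and 13 (since 6² = 36 ≡ 17).

6, 13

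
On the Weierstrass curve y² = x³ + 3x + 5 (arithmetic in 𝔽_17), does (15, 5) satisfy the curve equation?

y² = 5² ≡ 8; x³ + 3x + 5 = 3425 ≡ 8 (mod 17). 8 = 8.

yes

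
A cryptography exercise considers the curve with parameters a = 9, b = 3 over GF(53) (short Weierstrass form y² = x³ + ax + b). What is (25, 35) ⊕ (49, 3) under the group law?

(25, 35) + (49, 3). λ = (3 - 35)/(49 - 25) ≡ 21/24 mod 53. 24⁻¹ ≡ 42 (mod 53), so λ ≡ 34.
  x = λ² - 25 - 49 = 1156 - 74 ≡ 22; y = λ·(25 - 22) - 35 ≡ 14. → (22, 14)

(22, 14)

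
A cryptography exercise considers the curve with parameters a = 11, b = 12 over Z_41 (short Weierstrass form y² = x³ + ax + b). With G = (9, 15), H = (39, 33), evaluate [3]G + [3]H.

(39, 33)

First 3G:
Repeated addition: build up to 3G.
2G: tangent at (9, 15): λ = (3·9² + 11)/(2·15) ≡ 8/30. 30⁻¹ ≡ 26 (mod 41) since 30·26 = 780 ≡ 1, so λ ≡ 8·26 ≡ 3.
  x = λ² - 9 - 9 = 9 - 18 ≡ 32; y = λ·(9 - 32) - 15 ≡ 39. → (32, 39)
3G: (32, 39) + (9, 15). λ = (15 - 39)/(9 - 32) ≡ 17/18 mod 41. 18⁻¹ ≡ 16 (mod 41) since 18·16 = 288 ≡ 1, so λ ≡ 26.
  x = λ² - 32 - 9 = 676 - 41 ≡ 20; y = λ·(32 - 20) - 39 ≡ 27. → (20, 27)
3G = (20, 27).
Next 3H:
Repeated addition: build up to 3H.
2H: tangent at (39, 33): λ = (3·39² + 11)/(2·33) ≡ 23/25. 25⁻¹ ≡ 23 (mod 41) since 25·23 = 575 ≡ 1, so λ ≡ 23·23 ≡ 37.
  x = λ² - 39 - 39 = 1369 - 78 ≡ 20; y = λ·(39 - 20) - 33 ≡ 14. → (20, 14)
3H: (20, 14) + (39, 33). λ = (33 - 14)/(39 - 20) ≡ 19/19 mod 41. 19⁻¹ ≡ 13 (mod 41) since 19·13 = 247 ≡ 1, so λ ≡ 1.
  x = λ² - 20 - 39 = 1 - 59 ≡ 24; y = λ·(20 - 24) - 14 ≡ 23. → (24, 23)
3H = (24, 23).
Finally 3G + 3H:
(20, 27) + (24, 23). λ = (23 - 27)/(24 - 20) ≡ 37/4 mod 41. 4⁻¹ ≡ 31 (mod 41), so λ ≡ 40.
  x = λ² - 20 - 24 = 1600 - 44 ≡ 39; y = λ·(20 - 39) - 27 ≡ 33. → (39, 33)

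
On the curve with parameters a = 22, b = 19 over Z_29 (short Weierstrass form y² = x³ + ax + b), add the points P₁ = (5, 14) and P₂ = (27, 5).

(17, 12)

(5, 14) + (27, 5). λ = (5 - 14)/(27 - 5) ≡ 20/22 mod 29. 22⁻¹ ≡ 4 (mod 29) since 22·4 = 88 ≡ 1, so λ ≡ 22.
  x = λ² - 5 - 27 = 484 - 32 ≡ 17; y = λ·(5 - 17) - 14 ≡ 12. → (17, 12)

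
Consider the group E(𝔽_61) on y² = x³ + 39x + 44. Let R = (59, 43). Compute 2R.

tangent at (59, 43): λ = (3·59² + 39)/(2·43) ≡ 51/25. 25⁻¹ ≡ 22 (mod 61), so λ ≡ 51·22 ≡ 24.
  x = λ² - 59 - 59 = 576 - 118 ≡ 31; y = λ·(59 - 31) - 43 ≡ 19. → (31, 19)

(31, 19)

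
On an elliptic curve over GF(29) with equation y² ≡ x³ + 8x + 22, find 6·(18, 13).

(26, 0)

Write P = (18, 13).
Repeated addition: build up to 6P.
2P: tangent at (18, 13): λ = (3·18² + 8)/(2·13) ≡ 23/26. 26⁻¹ ≡ 19 (mod 29) since 26·19 = 494 ≡ 1, so λ ≡ 23·19 ≡ 2.
  x = λ² - 18 - 18 = 4 - 36 ≡ 26; y = λ·(18 - 26) - 13 ≡ 0. → (26, 0)
3P: (26, 0) + (18, 13). λ = (13 - 0)/(18 - 26) ≡ 13/21 mod 29. 21⁻¹ ≡ 18 (mod 29) since 21·18 = 378 ≡ 1, so λ ≡ 2.
  x = λ² - 26 - 18 = 4 - 44 ≡ 18; y = λ·(26 - 18) - 0 ≡ 16. → (18, 16)
4P: (18, 16) + (18, 13): same x and y₁ ≡ -y₂, so the sum is O.
5P: O + (18, 13) = (18, 13) (identity).
6P: tangent at (18, 13): λ = (3·18² + 8)/(2·13) ≡ 23/26. 26⁻¹ ≡ 19 (mod 29), so λ ≡ 23·19 ≡ 2.
  x = λ² - 18 - 18 = 4 - 36 ≡ 26; y = λ·(18 - 26) - 13 ≡ 0. → (26, 0)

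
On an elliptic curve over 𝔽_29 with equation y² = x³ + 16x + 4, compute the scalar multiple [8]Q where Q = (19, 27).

(16, 8)

Double-and-add on 8 = (1000)₂. Start with Q = (19, 27) for the leading 1-bit.
double: tangent at (19, 27): λ = (3·19² + 16)/(2·27) ≡ 26/25. 25⁻¹ ≡ 7 (mod 29), so λ ≡ 26·7 ≡ 8.
  x = λ² - 19 - 19 = 64 - 38 ≡ 26; y = λ·(19 - 26) - 27 ≡ 4. → (26, 4)
double: tangent at (26, 4): λ = (3·26² + 16)/(2·4) ≡ 14/8. 8⁻¹ ≡ 11 (mod 29), so λ ≡ 14·11 ≡ 9.
  x = λ² - 26 - 26 = 81 - 52 ≡ 0; y = λ·(26 - 0) - 4 ≡ 27. → (0, 27)
double: tangent at (0, 27): λ = (3·0² + 16)/(2·27) ≡ 16/25. 25⁻¹ ≡ 7 (mod 29) since 25·7 = 175 ≡ 1, so λ ≡ 16·7 ≡ 25.
  x = λ² - 0 - 0 = 625 - 0 ≡ 16; y = λ·(0 - 16) - 27 ≡ 8. → (16, 8)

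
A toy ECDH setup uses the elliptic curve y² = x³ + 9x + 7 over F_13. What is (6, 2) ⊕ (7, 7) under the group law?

(6, 2) + (7, 7). λ = (7 - 2)/(7 - 6) ≡ 5/1 mod 13. 1⁻¹ ≡ 1 (mod 13) since 1·1 = 1 ≡ 1, so λ ≡ 5.
  x = λ² - 6 - 7 = 25 - 13 ≡ 12; y = λ·(6 - 12) - 2 ≡ 7. → (12, 7)

(12, 7)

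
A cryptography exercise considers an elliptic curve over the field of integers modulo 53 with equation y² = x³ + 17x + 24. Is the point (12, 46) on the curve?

no

y² = 46² ≡ 49; x³ + 17x + 24 = 1956 ≡ 48 (mod 53). 49 ≠ 48.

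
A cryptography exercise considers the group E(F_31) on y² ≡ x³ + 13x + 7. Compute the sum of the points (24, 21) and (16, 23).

(24, 10)

(24, 21) + (16, 23). λ = (23 - 21)/(16 - 24) ≡ 2/23 mod 31. 23⁻¹ ≡ 27 (mod 31), so λ ≡ 23.
  x = λ² - 24 - 16 = 529 - 40 ≡ 24; y = λ·(24 - 24) - 21 ≡ 10. → (24, 10)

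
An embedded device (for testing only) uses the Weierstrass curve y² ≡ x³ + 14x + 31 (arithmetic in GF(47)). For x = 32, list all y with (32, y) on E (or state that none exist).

x³ + 14x + 31 = 33247 ≡ 18 (mod 47).
Square roots of 18 mod 47: 21 and 26 (since 21² = 441 ≡ 18).

21, 26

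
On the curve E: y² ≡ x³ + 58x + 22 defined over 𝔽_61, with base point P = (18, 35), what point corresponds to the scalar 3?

Repeated addition: build up to 3P.
2P: tangent at (18, 35): λ = (3·18² + 58)/(2·35) ≡ 54/9. 9⁻¹ ≡ 34 (mod 61), so λ ≡ 54·34 ≡ 6.
  x = λ² - 18 - 18 = 36 - 36 ≡ 0; y = λ·(18 - 0) - 35 ≡ 12. → (0, 12)
3P: (0, 12) + (18, 35). λ = (35 - 12)/(18 - 0) ≡ 23/18 mod 61. 18⁻¹ ≡ 17 (mod 61), so λ ≡ 25.
  x = λ² - 0 - 18 = 625 - 18 ≡ 58; y = λ·(0 - 58) - 12 ≡ 2. → (58, 2)

(58, 2)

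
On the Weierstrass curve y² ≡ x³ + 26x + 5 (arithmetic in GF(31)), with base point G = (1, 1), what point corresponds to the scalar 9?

Repeated addition: build up to 9G.
2G: tangent at (1, 1): λ = (3·1² + 26)/(2·1) ≡ 29/2. 2⁻¹ ≡ 16 (mod 31), so λ ≡ 29·16 ≡ 30.
  x = λ² - 1 - 1 = 900 - 2 ≡ 30; y = λ·(1 - 30) - 1 ≡ 28. → (30, 28)
3G: (30, 28) + (1, 1). λ = (1 - 28)/(1 - 30) ≡ 4/2 mod 31. 2⁻¹ ≡ 16 (mod 31) since 2·16 = 32 ≡ 1, so λ ≡ 2.
  x = λ² - 30 - 1 = 4 - 31 ≡ 4; y = λ·(30 - 4) - 28 ≡ 24. → (4, 24)
4G: (4, 24) + (1, 1). λ = (1 - 24)/(1 - 4) ≡ 8/28 mod 31. 28⁻¹ ≡ 10 (mod 31), so λ ≡ 18.
  x = λ² - 4 - 1 = 324 - 5 ≡ 9; y = λ·(4 - 9) - 24 ≡ 10. → (9, 10)
5G: (9, 10) + (1, 1). λ = (1 - 10)/(1 - 9) ≡ 22/23 mod 31. 23⁻¹ ≡ 27 (mod 31), so λ ≡ 5.
  x = λ² - 9 - 1 = 25 - 10 ≡ 15; y = λ·(9 - 15) - 10 ≡ 22. → (15, 22)
6G: (15, 22) + (1, 1). λ = (1 - 22)/(1 - 15) ≡ 10/17 mod 31. 17⁻¹ ≡ 11 (mod 31), so λ ≡ 17.
  x = λ² - 15 - 1 = 289 - 16 ≡ 25; y = λ·(15 - 25) - 22 ≡ 25. → (25, 25)
7G: (25, 25) + (1, 1). λ = (1 - 25)/(1 - 25) ≡ 7/7 mod 31. 7⁻¹ ≡ 9 (mod 31) since 7·9 = 63 ≡ 1, so λ ≡ 1.
  x = λ² - 25 - 1 = 1 - 26 ≡ 6; y = λ·(25 - 6) - 25 ≡ 25. → (6, 25)
8G: (6, 25) + (1, 1). λ = (1 - 25)/(1 - 6) ≡ 7/26 mod 31. 26⁻¹ ≡ 6 (mod 31) since 26·6 = 156 ≡ 1, so λ ≡ 11.
  x = λ² - 6 - 1 = 121 - 7 ≡ 21; y = λ·(6 - 21) - 25 ≡ 27. → (21, 27)
9G: (21, 27) + (1, 1). λ = (1 - 27)/(1 - 21) ≡ 5/11 mod 31. 11⁻¹ ≡ 17 (mod 31), so λ ≡ 23.
  x = λ² - 21 - 1 = 529 - 22 ≡ 11; y = λ·(21 - 11) - 27 ≡ 17. → (11, 17)

(11, 17)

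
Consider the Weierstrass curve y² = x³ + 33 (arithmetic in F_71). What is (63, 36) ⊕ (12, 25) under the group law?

(63, 36) + (12, 25). λ = (25 - 36)/(12 - 63) ≡ 60/20 mod 71. 20⁻¹ ≡ 32 (mod 71), so λ ≡ 3.
  x = λ² - 63 - 12 = 9 - 75 ≡ 5; y = λ·(63 - 5) - 36 ≡ 67. → (5, 67)

(5, 67)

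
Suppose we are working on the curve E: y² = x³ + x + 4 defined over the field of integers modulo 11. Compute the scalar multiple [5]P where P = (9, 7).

(0, 9)

Double-and-add on 5 = (101)₂. Start with P = (9, 7) for the leading 1-bit.
double: tangent at (9, 7): λ = (3·9² + 1)/(2·7) ≡ 2/3. 3⁻¹ ≡ 4 (mod 11), so λ ≡ 2·4 ≡ 8.
  x = λ² - 9 - 9 = 64 - 18 ≡ 2; y = λ·(9 - 2) - 7 ≡ 5. → (2, 5)
double: tangent at (2, 5): λ = (3·2² + 1)/(2·5) ≡ 2/10. 10⁻¹ ≡ 10 (mod 11), so λ ≡ 2·10 ≡ 9.
  x = λ² - 2 - 2 = 81 - 4 ≡ 0; y = λ·(2 - 0) - 5 ≡ 2. → (0, 2)
add P: (0, 2) + (9, 7). λ = (7 - 2)/(9 - 0) ≡ 5/9 mod 11. 9⁻¹ ≡ 5 (mod 11), so λ ≡ 3.
  x = λ² - 0 - 9 = 9 - 9 ≡ 0; y = λ·(0 - 0) - 2 ≡ 9. → (0, 9)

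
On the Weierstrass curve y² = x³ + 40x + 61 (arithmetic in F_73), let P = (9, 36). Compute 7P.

(38, 43)

Repeated addition: build up to 7P.
2P: tangent at (9, 36): λ = (3·9² + 40)/(2·36) ≡ 64/72. 72⁻¹ ≡ 72 (mod 73), so λ ≡ 64·72 ≡ 9.
  x = λ² - 9 - 9 = 81 - 18 ≡ 63; y = λ·(9 - 63) - 36 ≡ 62. → (63, 62)
3P: (63, 62) + (9, 36). λ = (36 - 62)/(9 - 63) ≡ 47/19 mod 73. 19⁻¹ ≡ 50 (mod 73), so λ ≡ 14.
  x = λ² - 63 - 9 = 196 - 72 ≡ 51; y = λ·(63 - 51) - 62 ≡ 33. → (51, 33)
4P: (51, 33) + (9, 36). λ = (36 - 33)/(9 - 51) ≡ 3/31 mod 73. 31⁻¹ ≡ 33 (mod 73), so λ ≡ 26.
  x = λ² - 51 - 9 = 676 - 60 ≡ 32; y = λ·(51 - 32) - 33 ≡ 23. → (32, 23)
5P: (32, 23) + (9, 36). λ = (36 - 23)/(9 - 32) ≡ 13/50 mod 73. 50⁻¹ ≡ 19 (mod 73) since 50·19 = 950 ≡ 1, so λ ≡ 28.
  x = λ² - 32 - 9 = 784 - 41 ≡ 13; y = λ·(32 - 13) - 23 ≡ 71. → (13, 71)
6P: (13, 71) + (9, 36). λ = (36 - 71)/(9 - 13) ≡ 38/69 mod 73. 69⁻¹ ≡ 18 (mod 73), so λ ≡ 27.
  x = λ² - 13 - 9 = 729 - 22 ≡ 50; y = λ·(13 - 50) - 71 ≡ 25. → (50, 25)
7P: (50, 25) + (9, 36). λ = (36 - 25)/(9 - 50) ≡ 11/32 mod 73. 32⁻¹ ≡ 16 (mod 73) since 32·16 = 512 ≡ 1, so λ ≡ 30.
  x = λ² - 50 - 9 = 900 - 59 ≡ 38; y = λ·(50 - 38) - 25 ≡ 43. → (38, 43)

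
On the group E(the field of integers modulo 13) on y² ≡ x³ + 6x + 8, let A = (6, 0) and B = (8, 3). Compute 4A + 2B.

(7, 4)

First 4A:
Repeated addition: build up to 4A.
2A: (6, 0) + (6, 0): same x and y₁ ≡ -y₂, so the sum is O.
3A: O + (6, 0) = (6, 0) (identity).
4A: (6, 0) + (6, 0): same x and y₁ ≡ -y₂, so the sum is O.
4A = O.
Next 2B:
Repeated addition: build up to 2B.
2B: tangent at (8, 3): λ = (3·8² + 6)/(2·3) ≡ 3/6. 6⁻¹ ≡ 11 (mod 13), so λ ≡ 3·11 ≡ 7.
  x = λ² - 8 - 8 = 49 - 16 ≡ 7; y = λ·(8 - 7) - 3 ≡ 4. → (7, 4)
2B = (7, 4).
Finally 4A + 2B:
O + (7, 4) = (7, 4) (identity).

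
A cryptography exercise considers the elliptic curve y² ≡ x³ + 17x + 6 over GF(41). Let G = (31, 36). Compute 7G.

(8, 30)

Double-and-add on 7 = (111)₂. Start with G = (31, 36) for the leading 1-bit.
double: tangent at (31, 36): λ = (3·31² + 17)/(2·36) ≡ 30/31. 31⁻¹ ≡ 4 (mod 41) since 31·4 = 124 ≡ 1, so λ ≡ 30·4 ≡ 38.
  x = λ² - 31 - 31 = 1444 - 62 ≡ 29; y = λ·(31 - 29) - 36 ≡ 40. → (29, 40)
add G: (29, 40) + (31, 36). λ = (36 - 40)/(31 - 29) ≡ 37/2 mod 41. 2⁻¹ ≡ 21 (mod 41) since 2·21 = 42 ≡ 1, so λ ≡ 39.
  x = λ² - 29 - 31 = 1521 - 60 ≡ 26; y = λ·(29 - 26) - 40 ≡ 36. → (26, 36)
double: tangent at (26, 36): λ = (3·26² + 17)/(2·36) ≡ 36/31. 31⁻¹ ≡ 4 (mod 41), so λ ≡ 36·4 ≡ 21.
  x = λ² - 26 - 26 = 441 - 52 ≡ 20; y = λ·(26 - 20) - 36 ≡ 8. → (20, 8)
add G: (20, 8) + (31, 36). λ = (36 - 8)/(31 - 20) ≡ 28/11 mod 41. 11⁻¹ ≡ 15 (mod 41), so λ ≡ 10.
  x = λ² - 20 - 31 = 100 - 51 ≡ 8; y = λ·(20 - 8) - 8 ≡ 30. → (8, 30)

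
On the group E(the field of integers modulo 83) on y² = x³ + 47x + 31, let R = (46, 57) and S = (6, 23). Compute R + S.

(46, 57) + (6, 23). λ = (23 - 57)/(6 - 46) ≡ 49/43 mod 83. 43⁻¹ ≡ 56 (mod 83) since 43·56 = 2408 ≡ 1, so λ ≡ 5.
  x = λ² - 46 - 6 = 25 - 52 ≡ 56; y = λ·(46 - 56) - 57 ≡ 59. → (56, 59)

(56, 59)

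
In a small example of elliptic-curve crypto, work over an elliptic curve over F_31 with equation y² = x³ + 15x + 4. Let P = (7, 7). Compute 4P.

Double-and-add on 4 = (100)₂. Start with P = (7, 7) for the leading 1-bit.
double: tangent at (7, 7): λ = (3·7² + 15)/(2·7) ≡ 7/14. 14⁻¹ ≡ 20 (mod 31), so λ ≡ 7·20 ≡ 16.
  x = λ² - 7 - 7 = 256 - 14 ≡ 25; y = λ·(7 - 25) - 7 ≡ 15. → (25, 15)
double: tangent at (25, 15): λ = (3·25² + 15)/(2·15) ≡ 30/30. 30⁻¹ ≡ 30 (mod 31), so λ ≡ 30·30 ≡ 1.
  x = λ² - 25 - 25 = 1 - 50 ≡ 13; y = λ·(25 - 13) - 15 ≡ 28. → (13, 28)

(13, 28)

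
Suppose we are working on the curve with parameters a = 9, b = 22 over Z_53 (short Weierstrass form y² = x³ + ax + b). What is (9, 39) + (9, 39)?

(10, 23)

tangent at (9, 39): λ = (3·9² + 9)/(2·39) ≡ 40/25. 25⁻¹ ≡ 17 (mod 53), so λ ≡ 40·17 ≡ 44.
  x = λ² - 9 - 9 = 1936 - 18 ≡ 10; y = λ·(9 - 10) - 39 ≡ 23. → (10, 23)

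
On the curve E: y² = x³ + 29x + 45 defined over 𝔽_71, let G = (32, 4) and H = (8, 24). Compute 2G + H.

First 2G:
Repeated addition: build up to 2G.
2G: tangent at (32, 4): λ = (3·32² + 29)/(2·4) ≡ 48/8. 8⁻¹ ≡ 9 (mod 71) since 8·9 = 72 ≡ 1, so λ ≡ 48·9 ≡ 6.
  x = λ² - 32 - 32 = 36 - 64 ≡ 43; y = λ·(32 - 43) - 4 ≡ 1. → (43, 1)
2G = (43, 1).
Finally 2G + H:
(43, 1) + (8, 24). λ = (24 - 1)/(8 - 43) ≡ 23/36 mod 71. 36⁻¹ ≡ 2 (mod 71), so λ ≡ 46.
  x = λ² - 43 - 8 = 2116 - 51 ≡ 6; y = λ·(43 - 6) - 1 ≡ 68. → (6, 68)

(6, 68)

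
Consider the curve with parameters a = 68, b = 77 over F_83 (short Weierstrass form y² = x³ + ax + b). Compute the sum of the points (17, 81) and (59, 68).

(17, 81) + (59, 68). λ = (68 - 81)/(59 - 17) ≡ 70/42 mod 83. 42⁻¹ ≡ 2 (mod 83), so λ ≡ 57.
  x = λ² - 17 - 59 = 3249 - 76 ≡ 19; y = λ·(17 - 19) - 81 ≡ 54. → (19, 54)

(19, 54)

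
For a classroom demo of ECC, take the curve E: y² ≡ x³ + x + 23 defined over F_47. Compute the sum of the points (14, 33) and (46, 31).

(43, 7)

(14, 33) + (46, 31). λ = (31 - 33)/(46 - 14) ≡ 45/32 mod 47. 32⁻¹ ≡ 25 (mod 47), so λ ≡ 44.
  x = λ² - 14 - 46 = 1936 - 60 ≡ 43; y = λ·(14 - 43) - 33 ≡ 7. → (43, 7)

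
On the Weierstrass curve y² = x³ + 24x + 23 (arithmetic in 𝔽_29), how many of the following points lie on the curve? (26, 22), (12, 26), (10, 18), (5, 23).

2

(26, 22): 22² ≡ 20, rhs ≡ 11 → off.
(12, 26): 26² ≡ 9, rhs ≡ 9 → on.
(10, 18): 18² ≡ 5, rhs ≡ 16 → off.
(5, 23): 23² ≡ 7, rhs ≡ 7 → on.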